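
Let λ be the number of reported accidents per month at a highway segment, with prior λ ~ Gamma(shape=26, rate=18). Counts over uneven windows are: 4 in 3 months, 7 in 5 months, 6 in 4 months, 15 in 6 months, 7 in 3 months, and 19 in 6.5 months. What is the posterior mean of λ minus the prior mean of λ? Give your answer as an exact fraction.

Total count: 4 + 7 + 6 + 15 + 7 + 19 = 58.
Total exposure: 3 + 5 + 4 + 6 + 3 + 6.5 = 27.5 months.
By Gamma–Poisson conjugacy, the posterior is Gamma(α + Σx, β + Σt) = Gamma(26 + 58, 18 + 27.5) = Gamma(84, 91/2).
Posterior mean = 84/(91/2) = 24/13; prior mean = 26/18 = 13/9. Difference = 24/13 − 13/9 = 47/117.

47/117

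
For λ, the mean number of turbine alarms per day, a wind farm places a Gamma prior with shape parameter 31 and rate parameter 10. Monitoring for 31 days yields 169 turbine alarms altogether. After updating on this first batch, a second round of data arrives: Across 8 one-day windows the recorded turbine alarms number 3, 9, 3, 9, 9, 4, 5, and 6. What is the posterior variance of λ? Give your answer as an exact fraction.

248/2401

Total count 169 over total exposure 31 days.
After the first batch: Gamma(31 + 169, 10 + 31) = Gamma(200, 41).
Total count: 3 + 9 + 3 + 9 + 9 + 4 + 5 + 6 = 48.
Total exposure: 8 days.
After the second batch: Gamma(200 + 48, 41 + 8) = Gamma(248, 49).
Posterior variance = α'/β'² = 248/2401.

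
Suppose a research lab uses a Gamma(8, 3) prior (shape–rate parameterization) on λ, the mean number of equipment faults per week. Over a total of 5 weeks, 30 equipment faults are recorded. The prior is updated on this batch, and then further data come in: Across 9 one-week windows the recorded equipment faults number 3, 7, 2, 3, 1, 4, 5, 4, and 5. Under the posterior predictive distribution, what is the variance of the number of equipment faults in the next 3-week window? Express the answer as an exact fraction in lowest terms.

4320/289

Total count 30 over total exposure 5 weeks.
After the first batch: Gamma(8 + 30, 3 + 5) = Gamma(38, 8).
Total count: 3 + 7 + 2 + 3 + 1 + 4 + 5 + 4 + 5 = 34.
Total exposure: 9 weeks.
After the second batch: Gamma(38 + 34, 8 + 9) = Gamma(72, 17).
The posterior predictive for a window of length T is Negative Binomial with variance T·α'·(β'+T)/β'² = 3·72·20/289 = 4320/289.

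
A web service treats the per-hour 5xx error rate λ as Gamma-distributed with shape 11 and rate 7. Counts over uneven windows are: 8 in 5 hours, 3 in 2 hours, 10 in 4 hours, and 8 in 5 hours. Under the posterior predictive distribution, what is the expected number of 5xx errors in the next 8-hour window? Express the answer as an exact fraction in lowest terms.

320/23

Total count: 8 + 3 + 10 + 8 = 29.
Total exposure: 5 + 2 + 4 + 5 = 16 hours.
Gamma(α, β) with Poisson data over total exposure Σt gives posterior Gamma(α+Σx, β+Σt) = Gamma(40, 23).
Predictive mean over an 8-hour window = T·E[λ|data] = 8·40/23 = 320/23.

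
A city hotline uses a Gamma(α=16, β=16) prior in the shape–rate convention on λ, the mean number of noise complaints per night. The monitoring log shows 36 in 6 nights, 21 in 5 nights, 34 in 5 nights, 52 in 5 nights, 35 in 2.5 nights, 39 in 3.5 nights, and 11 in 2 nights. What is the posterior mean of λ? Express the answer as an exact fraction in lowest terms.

244/45

Total count: 36 + 21 + 34 + 52 + 35 + 39 + 11 = 228.
Total exposure: 6 + 5 + 5 + 5 + 2.5 + 3.5 + 2 = 29 nights.
The Gamma prior is conjugate for the Poisson rate, so λ | data ~ Gamma(16+228, 16+29) = Gamma(244, 45).
Posterior mean = α'/β' = 244/45.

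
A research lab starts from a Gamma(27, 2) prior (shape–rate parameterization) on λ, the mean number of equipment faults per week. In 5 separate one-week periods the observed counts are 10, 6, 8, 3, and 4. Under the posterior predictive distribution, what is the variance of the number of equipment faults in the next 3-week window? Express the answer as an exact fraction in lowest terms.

Total count: 10 + 6 + 8 + 3 + 4 = 31.
Total exposure: 5 weeks.
Posterior: α' = 27 + 31 = 58, β' = 2 + 5 = 7.
The posterior predictive for a window of length T is Negative Binomial with variance T·α'·(β'+T)/β'² = 3·58·10/49 = 1740/49.

1740/49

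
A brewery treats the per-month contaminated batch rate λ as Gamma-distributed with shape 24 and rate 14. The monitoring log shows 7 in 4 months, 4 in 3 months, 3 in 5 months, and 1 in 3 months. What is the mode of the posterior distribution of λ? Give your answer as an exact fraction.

Total count: 7 + 4 + 3 + 1 = 15.
Total exposure: 4 + 3 + 5 + 3 = 15 months.
Conjugate update: add total count to the shape and total exposure to the rate, giving Gamma(39, 29).
Posterior mode = (α'−1)/β' = 38/29.

38/29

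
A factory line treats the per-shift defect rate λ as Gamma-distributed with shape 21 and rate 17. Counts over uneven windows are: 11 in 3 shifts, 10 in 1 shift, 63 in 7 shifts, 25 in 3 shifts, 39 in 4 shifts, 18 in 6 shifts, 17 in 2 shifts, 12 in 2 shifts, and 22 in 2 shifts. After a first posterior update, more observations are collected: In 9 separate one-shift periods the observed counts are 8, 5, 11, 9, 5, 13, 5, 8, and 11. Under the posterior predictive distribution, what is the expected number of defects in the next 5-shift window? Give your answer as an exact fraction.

1565/56

Total count: 11 + 10 + 63 + 25 + 39 + 18 + 17 + 12 + 22 = 217.
Total exposure: 3 + 1 + 7 + 3 + 4 + 6 + 2 + 2 + 2 = 30 shifts.
After the first batch: Gamma(21 + 217, 17 + 30) = Gamma(238, 47).
Total count: 8 + 5 + 11 + 9 + 5 + 13 + 5 + 8 + 11 = 75.
Total exposure: 9 shifts.
After the second batch: Gamma(238 + 75, 47 + 9) = Gamma(313, 56).
Predictive mean over a 5-shift window = T·E[λ|data] = 5·313/56 = 1565/56.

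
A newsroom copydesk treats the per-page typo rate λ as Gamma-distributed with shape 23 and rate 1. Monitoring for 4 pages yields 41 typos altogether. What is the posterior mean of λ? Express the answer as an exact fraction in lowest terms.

Total count 41 over total exposure 4 pages.
The Gamma prior is conjugate for the Poisson rate, so λ | data ~ Gamma(23+41, 1+4) = Gamma(64, 5).
Posterior mean = α'/β' = 64/5.

64/5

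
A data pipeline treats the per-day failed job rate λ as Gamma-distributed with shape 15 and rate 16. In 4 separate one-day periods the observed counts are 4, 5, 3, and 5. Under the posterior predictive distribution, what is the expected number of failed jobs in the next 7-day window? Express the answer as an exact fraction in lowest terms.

Total count: 4 + 5 + 3 + 5 = 17.
Total exposure: 4 days.
By Gamma–Poisson conjugacy, the posterior is Gamma(α + Σx, β + Σt) = Gamma(15 + 17, 16 + 4) = Gamma(32, 20).
Predictive mean over a 7-day window = T·E[λ|data] = 7·32/20 = 56/5.

56/5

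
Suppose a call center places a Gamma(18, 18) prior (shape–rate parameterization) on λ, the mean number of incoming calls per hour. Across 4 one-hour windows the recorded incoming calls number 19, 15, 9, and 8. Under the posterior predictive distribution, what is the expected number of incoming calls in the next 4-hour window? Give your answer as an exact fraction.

138/11

Total count: 19 + 15 + 9 + 8 = 51.
Total exposure: 4 hours.
By Gamma–Poisson conjugacy, the posterior is Gamma(α + Σx, β + Σt) = Gamma(18 + 51, 18 + 4) = Gamma(69, 22).
Predictive mean over a 4-hour window = T·E[λ|data] = 4·69/22 = 138/11.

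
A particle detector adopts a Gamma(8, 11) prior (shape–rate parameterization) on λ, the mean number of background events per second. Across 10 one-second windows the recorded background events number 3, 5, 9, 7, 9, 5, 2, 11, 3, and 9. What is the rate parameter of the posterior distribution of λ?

21

Total count: 3 + 5 + 9 + 7 + 9 + 5 + 2 + 11 + 3 + 9 = 63.
Total exposure: 10 seconds.
Conjugate update: add total count to the shape and total exposure to the rate, giving Gamma(71, 21).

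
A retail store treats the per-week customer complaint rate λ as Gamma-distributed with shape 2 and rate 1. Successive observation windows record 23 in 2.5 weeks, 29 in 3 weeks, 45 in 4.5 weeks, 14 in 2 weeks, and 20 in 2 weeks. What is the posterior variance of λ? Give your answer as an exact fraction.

Total count: 23 + 29 + 45 + 14 + 20 = 131.
Total exposure: 2.5 + 3 + 4.5 + 2 + 2 = 14 weeks.
Posterior: α' = 2 + 131 = 133, β' = 1 + 14 = 15.
Posterior variance = α'/β'² = 133/225.

133/225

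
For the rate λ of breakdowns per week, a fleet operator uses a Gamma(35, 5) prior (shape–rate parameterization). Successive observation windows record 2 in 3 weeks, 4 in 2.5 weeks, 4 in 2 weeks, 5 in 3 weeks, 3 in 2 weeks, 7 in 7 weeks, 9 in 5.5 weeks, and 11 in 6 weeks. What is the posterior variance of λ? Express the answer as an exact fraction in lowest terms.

5/81

Total count: 2 + 4 + 4 + 5 + 3 + 7 + 9 + 11 = 45.
Total exposure: 3 + 2.5 + 2 + 3 + 2 + 7 + 5.5 + 6 = 31 weeks.
Posterior: α' = 35 + 45 = 80, β' = 5 + 31 = 36.
Posterior variance = α'/β'² = 80/1296 = 5/81.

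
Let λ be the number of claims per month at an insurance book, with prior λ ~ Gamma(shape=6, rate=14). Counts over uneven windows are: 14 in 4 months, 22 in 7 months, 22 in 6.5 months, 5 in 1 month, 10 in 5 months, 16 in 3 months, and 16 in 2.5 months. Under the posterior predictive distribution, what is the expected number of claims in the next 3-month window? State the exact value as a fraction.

Total count: 14 + 22 + 22 + 5 + 10 + 16 + 16 = 105.
Total exposure: 4 + 7 + 6.5 + 1 + 5 + 3 + 2.5 = 29 months.
Gamma(α, β) with Poisson data over total exposure Σt gives posterior Gamma(α+Σx, β+Σt) = Gamma(111, 43).
Predictive mean over a 3-month window = T·E[λ|data] = 3·111/43 = 333/43.

333/43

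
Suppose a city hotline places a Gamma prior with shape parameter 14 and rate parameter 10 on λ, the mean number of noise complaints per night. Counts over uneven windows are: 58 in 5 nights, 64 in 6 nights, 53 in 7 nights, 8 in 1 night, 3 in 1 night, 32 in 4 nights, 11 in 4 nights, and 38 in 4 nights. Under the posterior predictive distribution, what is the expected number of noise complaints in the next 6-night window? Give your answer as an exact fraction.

Total count: 58 + 64 + 53 + 8 + 3 + 32 + 11 + 38 = 267.
Total exposure: 5 + 6 + 7 + 1 + 1 + 4 + 4 + 4 = 32 nights.
Conjugate update: add total count to the shape and total exposure to the rate, giving Gamma(281, 42).
Predictive mean over a 6-night window = T·E[λ|data] = 6·281/42 = 281/7.

281/7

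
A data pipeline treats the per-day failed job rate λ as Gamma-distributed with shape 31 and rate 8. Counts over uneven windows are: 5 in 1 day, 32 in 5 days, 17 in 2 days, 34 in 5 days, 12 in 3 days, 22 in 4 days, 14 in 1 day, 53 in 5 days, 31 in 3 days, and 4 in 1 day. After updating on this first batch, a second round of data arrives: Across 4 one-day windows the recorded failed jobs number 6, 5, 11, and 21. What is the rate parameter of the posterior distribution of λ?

Total count: 5 + 32 + 17 + 34 + 12 + 22 + 14 + 53 + 31 + 4 = 224.
Total exposure: 1 + 5 + 2 + 5 + 3 + 4 + 1 + 5 + 3 + 1 = 30 days.
After the first batch: Gamma(31 + 224, 8 + 30) = Gamma(255, 38).
Total count: 6 + 5 + 11 + 21 = 43.
Total exposure: 4 days.
After the second batch: Gamma(255 + 43, 38 + 4) = Gamma(298, 42).

42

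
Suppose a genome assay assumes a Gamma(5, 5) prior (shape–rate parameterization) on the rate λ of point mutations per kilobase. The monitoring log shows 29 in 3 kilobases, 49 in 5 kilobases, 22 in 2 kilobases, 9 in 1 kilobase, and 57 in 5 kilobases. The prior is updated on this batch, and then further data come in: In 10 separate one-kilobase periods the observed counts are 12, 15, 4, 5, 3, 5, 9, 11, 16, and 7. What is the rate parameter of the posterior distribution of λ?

31

Total count: 29 + 49 + 22 + 9 + 57 = 166.
Total exposure: 3 + 5 + 2 + 1 + 5 = 16 kilobases.
After the first batch: Gamma(5 + 166, 5 + 16) = Gamma(171, 21).
Total count: 12 + 15 + 4 + 5 + 3 + 5 + 9 + 11 + 16 + 7 = 87.
Total exposure: 10 kilobases.
After the second batch: Gamma(171 + 87, 21 + 10) = Gamma(258, 31).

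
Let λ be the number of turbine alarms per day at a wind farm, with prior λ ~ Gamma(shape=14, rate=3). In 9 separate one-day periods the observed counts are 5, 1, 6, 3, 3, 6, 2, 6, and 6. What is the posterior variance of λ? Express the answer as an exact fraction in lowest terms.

Total count: 5 + 1 + 6 + 3 + 3 + 6 + 2 + 6 + 6 = 38.
Total exposure: 9 days.
By Gamma–Poisson conjugacy, the posterior is Gamma(α + Σx, β + Σt) = Gamma(14 + 38, 3 + 9) = Gamma(52, 12).
Posterior variance = α'/β'² = 52/144 = 13/36.

13/36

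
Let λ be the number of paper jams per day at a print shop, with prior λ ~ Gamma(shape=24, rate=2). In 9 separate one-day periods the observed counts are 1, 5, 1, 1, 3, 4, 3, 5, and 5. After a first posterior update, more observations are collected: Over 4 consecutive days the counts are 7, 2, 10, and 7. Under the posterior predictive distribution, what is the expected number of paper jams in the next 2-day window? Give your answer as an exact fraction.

Total count: 1 + 5 + 1 + 1 + 3 + 4 + 3 + 5 + 5 = 28.
Total exposure: 9 days.
After the first batch: Gamma(24 + 28, 2 + 9) = Gamma(52, 11).
Total count: 7 + 2 + 10 + 7 = 26.
Total exposure: 4 days.
After the second batch: Gamma(52 + 26, 11 + 4) = Gamma(78, 15).
Predictive mean over a 2-day window = T·E[λ|data] = 2·78/15 = 52/5.

52/5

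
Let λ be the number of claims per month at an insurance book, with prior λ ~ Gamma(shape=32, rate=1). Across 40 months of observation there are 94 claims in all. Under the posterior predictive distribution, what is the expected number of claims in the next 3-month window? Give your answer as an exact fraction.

378/41

Total count 94 over total exposure 40 months.
Posterior: α' = 32 + 94 = 126, β' = 1 + 40 = 41.
Predictive mean over a 3-month window = T·E[λ|data] = 3·126/41 = 378/41.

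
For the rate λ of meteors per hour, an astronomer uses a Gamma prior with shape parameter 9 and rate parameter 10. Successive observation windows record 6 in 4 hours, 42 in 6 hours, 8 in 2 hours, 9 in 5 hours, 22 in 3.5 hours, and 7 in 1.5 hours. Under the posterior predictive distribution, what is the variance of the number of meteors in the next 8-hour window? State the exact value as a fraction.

515/16

Total count: 6 + 42 + 8 + 9 + 22 + 7 = 94.
Total exposure: 4 + 6 + 2 + 5 + 3.5 + 1.5 = 22 hours.
Conjugate update: add total count to the shape and total exposure to the rate, giving Gamma(103, 32).
The posterior predictive for a window of length T is Negative Binomial with variance T·α'·(β'+T)/β'² = 8·103·40/1024 = 515/16.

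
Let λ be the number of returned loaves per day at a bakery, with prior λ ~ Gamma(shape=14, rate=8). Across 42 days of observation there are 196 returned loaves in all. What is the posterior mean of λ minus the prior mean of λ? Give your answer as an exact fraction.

49/20

Total count 196 over total exposure 42 days.
Posterior: α' = 14 + 196 = 210, β' = 8 + 42 = 50.
Posterior mean = 210/50 = 21/5; prior mean = 14/8 = 7/4. Difference = 21/5 − 7/4 = 49/20.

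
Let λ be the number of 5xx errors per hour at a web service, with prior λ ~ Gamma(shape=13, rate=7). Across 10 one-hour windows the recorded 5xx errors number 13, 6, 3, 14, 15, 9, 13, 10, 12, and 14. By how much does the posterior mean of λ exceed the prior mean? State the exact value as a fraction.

Total count: 13 + 6 + 3 + 14 + 15 + 9 + 13 + 10 + 12 + 14 = 109.
Total exposure: 10 hours.
The Gamma prior is conjugate for the Poisson rate, so λ | data ~ Gamma(13+109, 7+10) = Gamma(122, 17).
Posterior mean = 122/17 = 122/17; prior mean = 13/7 = 13/7. Difference = 122/17 − 13/7 = 633/119.

633/119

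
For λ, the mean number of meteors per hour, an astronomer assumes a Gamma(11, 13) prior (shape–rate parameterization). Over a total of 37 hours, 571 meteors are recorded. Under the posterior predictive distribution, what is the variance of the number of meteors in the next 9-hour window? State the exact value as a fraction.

Total count 571 over total exposure 37 hours.
Gamma(α, β) with Poisson data over total exposure Σt gives posterior Gamma(α+Σx, β+Σt) = Gamma(582, 50).
The posterior predictive for a window of length T is Negative Binomial with variance T·α'·(β'+T)/β'² = 9·582·59/2500 = 154521/1250.

154521/1250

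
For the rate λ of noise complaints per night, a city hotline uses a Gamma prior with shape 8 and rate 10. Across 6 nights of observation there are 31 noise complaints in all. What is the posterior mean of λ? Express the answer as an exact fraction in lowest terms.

Total count 31 over total exposure 6 nights.
Posterior: α' = 8 + 31 = 39, β' = 10 + 6 = 16.
Posterior mean = α'/β' = 39/16.

39/16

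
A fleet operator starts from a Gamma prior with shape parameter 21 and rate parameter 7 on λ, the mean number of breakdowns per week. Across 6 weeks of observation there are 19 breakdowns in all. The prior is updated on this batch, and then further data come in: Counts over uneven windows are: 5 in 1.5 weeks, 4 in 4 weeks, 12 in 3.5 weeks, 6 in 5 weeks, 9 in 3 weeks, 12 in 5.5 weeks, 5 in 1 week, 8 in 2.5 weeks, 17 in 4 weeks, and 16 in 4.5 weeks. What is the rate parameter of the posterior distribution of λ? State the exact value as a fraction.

Total count 19 over total exposure 6 weeks.
After the first batch: Gamma(21 + 19, 7 + 6) = Gamma(40, 13).
Total count: 5 + 4 + 12 + 6 + 9 + 12 + 5 + 8 + 17 + 16 = 94.
Total exposure: 1.5 + 4 + 3.5 + 5 + 3 + 5.5 + 1 + 2.5 + 4 + 4.5 = 34.5 weeks.
After the second batch: Gamma(40 + 94, 13 + 34.5) = Gamma(134, 95/2).

95/2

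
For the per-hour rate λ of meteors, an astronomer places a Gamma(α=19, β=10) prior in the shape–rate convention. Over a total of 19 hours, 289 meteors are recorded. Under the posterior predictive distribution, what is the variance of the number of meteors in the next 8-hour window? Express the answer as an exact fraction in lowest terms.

91168/841

Total count 289 over total exposure 19 hours.
Gamma(α, β) with Poisson data over total exposure Σt gives posterior Gamma(α+Σx, β+Σt) = Gamma(308, 29).
The posterior predictive for a window of length T is Negative Binomial with variance T·α'·(β'+T)/β'² = 8·308·37/841 = 91168/841.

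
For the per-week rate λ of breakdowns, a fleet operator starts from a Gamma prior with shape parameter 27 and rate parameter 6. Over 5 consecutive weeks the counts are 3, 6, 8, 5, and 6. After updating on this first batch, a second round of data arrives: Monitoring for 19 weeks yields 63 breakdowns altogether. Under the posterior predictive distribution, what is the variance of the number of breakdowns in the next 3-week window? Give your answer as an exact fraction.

Total count: 3 + 6 + 8 + 5 + 6 = 28.
Total exposure: 5 weeks.
After the first batch: Gamma(27 + 28, 6 + 5) = Gamma(55, 11).
Total count 63 over total exposure 19 weeks.
After the second batch: Gamma(55 + 63, 11 + 19) = Gamma(118, 30).
The posterior predictive for a window of length T is Negative Binomial with variance T·α'·(β'+T)/β'² = 3·118·33/900 = 649/50.

649/50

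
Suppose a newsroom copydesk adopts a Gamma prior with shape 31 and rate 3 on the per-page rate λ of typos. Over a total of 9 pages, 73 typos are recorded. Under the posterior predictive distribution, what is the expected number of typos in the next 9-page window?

Total count 73 over total exposure 9 pages.
The Gamma prior is conjugate for the Poisson rate, so λ | data ~ Gamma(31+73, 3+9) = Gamma(104, 12).
Predictive mean over a 9-page window = T·E[λ|data] = 9·104/12 = 78.

78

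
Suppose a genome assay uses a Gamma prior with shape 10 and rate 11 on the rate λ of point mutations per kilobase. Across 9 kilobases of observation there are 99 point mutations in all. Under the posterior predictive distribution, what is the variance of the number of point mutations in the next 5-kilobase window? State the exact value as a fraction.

545/16

Total count 99 over total exposure 9 kilobases.
Gamma(α, β) with Poisson data over total exposure Σt gives posterior Gamma(α+Σx, β+Σt) = Gamma(109, 20).
The posterior predictive for a window of length T is Negative Binomial with variance T·α'·(β'+T)/β'² = 5·109·25/400 = 545/16.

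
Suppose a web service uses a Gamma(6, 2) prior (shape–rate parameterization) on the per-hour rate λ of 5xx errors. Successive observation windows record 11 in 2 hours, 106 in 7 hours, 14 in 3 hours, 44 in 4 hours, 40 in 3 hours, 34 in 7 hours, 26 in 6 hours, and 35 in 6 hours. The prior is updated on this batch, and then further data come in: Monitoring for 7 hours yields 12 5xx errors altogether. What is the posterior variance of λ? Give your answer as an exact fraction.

Total count: 11 + 106 + 14 + 44 + 40 + 34 + 26 + 35 = 310.
Total exposure: 2 + 7 + 3 + 4 + 3 + 7 + 6 + 6 = 38 hours.
After the first batch: Gamma(6 + 310, 2 + 38) = Gamma(316, 40).
Total count 12 over total exposure 7 hours.
After the second batch: Gamma(316 + 12, 40 + 7) = Gamma(328, 47).
Posterior variance = α'/β'² = 328/2209.

328/2209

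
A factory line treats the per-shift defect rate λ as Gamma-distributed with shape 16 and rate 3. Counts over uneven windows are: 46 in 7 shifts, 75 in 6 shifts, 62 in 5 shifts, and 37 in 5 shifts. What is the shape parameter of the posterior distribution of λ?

Total count: 46 + 75 + 62 + 37 = 220.
Total exposure: 7 + 6 + 5 + 5 = 23 shifts.
Conjugate update: add total count to the shape and total exposure to the rate, giving Gamma(236, 26).

236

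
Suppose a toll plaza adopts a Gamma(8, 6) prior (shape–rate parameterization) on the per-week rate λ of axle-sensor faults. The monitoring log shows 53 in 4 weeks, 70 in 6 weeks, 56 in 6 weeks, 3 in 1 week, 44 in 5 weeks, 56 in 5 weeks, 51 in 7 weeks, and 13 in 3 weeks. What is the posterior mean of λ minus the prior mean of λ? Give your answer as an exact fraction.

Total count: 53 + 70 + 56 + 3 + 44 + 56 + 51 + 13 = 346.
Total exposure: 4 + 6 + 6 + 1 + 5 + 5 + 7 + 3 = 37 weeks.
The Gamma prior is conjugate for the Poisson rate, so λ | data ~ Gamma(8+346, 6+37) = Gamma(354, 43).
Posterior mean = 354/43 = 354/43; prior mean = 8/6 = 4/3. Difference = 354/43 − 4/3 = 890/129.

890/129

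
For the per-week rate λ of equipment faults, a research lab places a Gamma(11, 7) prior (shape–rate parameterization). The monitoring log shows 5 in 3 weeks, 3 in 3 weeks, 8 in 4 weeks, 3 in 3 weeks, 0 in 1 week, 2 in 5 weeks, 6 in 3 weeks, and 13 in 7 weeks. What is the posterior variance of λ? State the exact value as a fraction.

17/432

Total count: 5 + 3 + 8 + 3 + 0 + 2 + 6 + 13 = 40.
Total exposure: 3 + 3 + 4 + 3 + 1 + 5 + 3 + 7 = 29 weeks.
The Gamma prior is conjugate for the Poisson rate, so λ | data ~ Gamma(11+40, 7+29) = Gamma(51, 36).
Posterior variance = α'/β'² = 51/1296 = 17/432.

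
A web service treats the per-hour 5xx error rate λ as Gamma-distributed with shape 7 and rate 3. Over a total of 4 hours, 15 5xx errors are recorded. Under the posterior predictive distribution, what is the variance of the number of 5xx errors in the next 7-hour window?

44

Total count 15 over total exposure 4 hours.
The Gamma prior is conjugate for the Poisson rate, so λ | data ~ Gamma(7+15, 3+4) = Gamma(22, 7).
The posterior predictive for a window of length T is Negative Binomial with variance T·α'·(β'+T)/β'² = 7·22·14/49 = 44.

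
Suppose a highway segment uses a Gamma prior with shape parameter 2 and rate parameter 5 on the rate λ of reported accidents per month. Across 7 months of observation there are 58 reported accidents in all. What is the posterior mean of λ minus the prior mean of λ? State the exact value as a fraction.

Total count 58 over total exposure 7 months.
Gamma(α, β) with Poisson data over total exposure Σt gives posterior Gamma(α+Σx, β+Σt) = Gamma(60, 12).
Posterior mean = 60/12 = 5; prior mean = 2/5 = 2/5. Difference = 5 − 2/5 = 23/5.

23/5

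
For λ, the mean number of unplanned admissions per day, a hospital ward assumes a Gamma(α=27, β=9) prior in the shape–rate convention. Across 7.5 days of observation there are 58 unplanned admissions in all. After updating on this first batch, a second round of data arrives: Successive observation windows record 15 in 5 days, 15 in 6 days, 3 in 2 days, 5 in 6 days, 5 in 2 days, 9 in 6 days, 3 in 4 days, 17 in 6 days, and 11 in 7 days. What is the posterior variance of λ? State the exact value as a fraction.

672/14641

Total count 58 over total exposure 7.5 days.
After the first batch: Gamma(27 + 58, 9 + 7.5) = Gamma(85, 33/2).
Total count: 15 + 15 + 3 + 5 + 5 + 9 + 3 + 17 + 11 = 83.
Total exposure: 5 + 6 + 2 + 6 + 2 + 6 + 4 + 6 + 7 = 44 days.
After the second batch: Gamma(85 + 83, 33/2 + 44) = Gamma(168, 121/2).
Posterior variance = α'/β'² = 168/(14641/4) = 672/14641.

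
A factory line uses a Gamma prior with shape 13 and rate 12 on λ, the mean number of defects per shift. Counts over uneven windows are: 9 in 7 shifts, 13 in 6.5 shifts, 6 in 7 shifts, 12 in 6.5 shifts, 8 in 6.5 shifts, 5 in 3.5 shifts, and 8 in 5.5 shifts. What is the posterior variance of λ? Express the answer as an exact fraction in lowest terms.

Total count: 9 + 13 + 6 + 12 + 8 + 5 + 8 = 61.
Total exposure: 7 + 6.5 + 7 + 6.5 + 6.5 + 3.5 + 5.5 = 42.5 shifts.
Posterior: α' = 13 + 61 = 74, β' = 12 + 42.5 = 109/2.
Posterior variance = α'/β'² = 74/(11881/4) = 296/11881.

296/11881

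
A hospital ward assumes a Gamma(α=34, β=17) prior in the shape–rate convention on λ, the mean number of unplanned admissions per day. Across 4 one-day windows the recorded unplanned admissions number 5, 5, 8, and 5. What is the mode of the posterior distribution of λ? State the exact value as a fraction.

Total count: 5 + 5 + 8 + 5 = 23.
Total exposure: 4 days.
The Gamma prior is conjugate for the Poisson rate, so λ | data ~ Gamma(34+23, 17+4) = Gamma(57, 21).
Posterior mode = (α'−1)/β' = 56/21 = 8/3.

8/3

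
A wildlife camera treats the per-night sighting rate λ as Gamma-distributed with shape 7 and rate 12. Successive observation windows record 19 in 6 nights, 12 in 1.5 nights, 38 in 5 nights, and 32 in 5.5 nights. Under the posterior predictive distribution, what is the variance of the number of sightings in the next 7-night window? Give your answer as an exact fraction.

Total count: 19 + 12 + 38 + 32 = 101.
Total exposure: 6 + 1.5 + 5 + 5.5 = 18 nights.
Gamma(α, β) with Poisson data over total exposure Σt gives posterior Gamma(α+Σx, β+Σt) = Gamma(108, 30).
The posterior predictive for a window of length T is Negative Binomial with variance T·α'·(β'+T)/β'² = 7·108·37/900 = 777/25.

777/25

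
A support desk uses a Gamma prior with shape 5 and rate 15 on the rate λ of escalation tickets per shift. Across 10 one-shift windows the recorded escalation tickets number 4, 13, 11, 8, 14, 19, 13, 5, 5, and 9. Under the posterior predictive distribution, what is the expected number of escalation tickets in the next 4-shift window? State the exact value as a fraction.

424/25

Total count: 4 + 13 + 11 + 8 + 14 + 19 + 13 + 5 + 5 + 9 = 101.
Total exposure: 10 shifts.
Gamma(α, β) with Poisson data over total exposure Σt gives posterior Gamma(α+Σx, β+Σt) = Gamma(106, 25).
Predictive mean over a 4-shift window = T·E[λ|data] = 4·106/25 = 424/25.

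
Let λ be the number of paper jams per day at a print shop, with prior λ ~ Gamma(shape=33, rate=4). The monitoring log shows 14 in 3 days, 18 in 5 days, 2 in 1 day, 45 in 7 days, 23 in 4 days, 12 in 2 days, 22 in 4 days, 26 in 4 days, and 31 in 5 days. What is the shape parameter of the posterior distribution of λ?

226

Total count: 14 + 18 + 2 + 45 + 23 + 12 + 22 + 26 + 31 = 193.
Total exposure: 3 + 5 + 1 + 7 + 4 + 2 + 4 + 4 + 5 = 35 days.
Conjugate update: add total count to the shape and total exposure to the rate, giving Gamma(226, 39).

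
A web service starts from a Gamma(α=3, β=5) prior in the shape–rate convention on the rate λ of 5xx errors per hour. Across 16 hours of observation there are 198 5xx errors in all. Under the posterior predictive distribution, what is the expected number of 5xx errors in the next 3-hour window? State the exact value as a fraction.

Total count 198 over total exposure 16 hours.
Gamma(α, β) with Poisson data over total exposure Σt gives posterior Gamma(α+Σx, β+Σt) = Gamma(201, 21).
Predictive mean over a 3-hour window = T·E[λ|data] = 3·201/21 = 201/7.

201/7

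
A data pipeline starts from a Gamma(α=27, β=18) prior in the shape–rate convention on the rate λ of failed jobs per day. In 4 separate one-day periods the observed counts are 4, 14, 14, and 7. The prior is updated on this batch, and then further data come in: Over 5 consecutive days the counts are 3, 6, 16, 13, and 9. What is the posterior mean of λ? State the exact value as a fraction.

Total count: 4 + 14 + 14 + 7 = 39.
Total exposure: 4 days.
After the first batch: Gamma(27 + 39, 18 + 4) = Gamma(66, 22).
Total count: 3 + 6 + 16 + 13 + 9 = 47.
Total exposure: 5 days.
After the second batch: Gamma(66 + 47, 22 + 5) = Gamma(113, 27).
Posterior mean = α'/β' = 113/27.

113/27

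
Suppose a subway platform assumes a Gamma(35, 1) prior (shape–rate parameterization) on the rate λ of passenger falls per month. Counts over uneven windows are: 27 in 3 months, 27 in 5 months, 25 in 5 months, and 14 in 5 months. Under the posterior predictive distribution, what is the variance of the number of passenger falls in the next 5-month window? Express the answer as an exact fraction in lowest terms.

Total count: 27 + 27 + 25 + 14 = 93.
Total exposure: 3 + 5 + 5 + 5 = 18 months.
The Gamma prior is conjugate for the Poisson rate, so λ | data ~ Gamma(35+93, 1+18) = Gamma(128, 19).
The posterior predictive for a window of length T is Negative Binomial with variance T·α'·(β'+T)/β'² = 5·128·24/361 = 15360/361.

15360/361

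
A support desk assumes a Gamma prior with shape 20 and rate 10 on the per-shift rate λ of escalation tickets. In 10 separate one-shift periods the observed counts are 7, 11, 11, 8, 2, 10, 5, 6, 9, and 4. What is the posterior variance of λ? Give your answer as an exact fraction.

93/400

Total count: 7 + 11 + 11 + 8 + 2 + 10 + 5 + 6 + 9 + 4 = 73.
Total exposure: 10 shifts.
Gamma(α, β) with Poisson data over total exposure Σt gives posterior Gamma(α+Σx, β+Σt) = Gamma(93, 20).
Posterior variance = α'/β'² = 93/400.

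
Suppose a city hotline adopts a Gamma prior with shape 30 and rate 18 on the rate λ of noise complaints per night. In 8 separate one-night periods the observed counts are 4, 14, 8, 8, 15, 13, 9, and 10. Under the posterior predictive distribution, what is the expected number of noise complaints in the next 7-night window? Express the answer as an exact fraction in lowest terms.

777/26

Total count: 4 + 14 + 8 + 8 + 15 + 13 + 9 + 10 = 81.
Total exposure: 8 nights.
Posterior: α' = 30 + 81 = 111, β' = 18 + 8 = 26.
Predictive mean over a 7-night window = T·E[λ|data] = 7·111/26 = 777/26.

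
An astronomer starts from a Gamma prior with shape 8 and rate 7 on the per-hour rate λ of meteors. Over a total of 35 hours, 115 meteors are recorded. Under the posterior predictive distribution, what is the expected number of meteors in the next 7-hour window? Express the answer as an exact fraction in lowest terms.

41/2

Total count 115 over total exposure 35 hours.
Gamma(α, β) with Poisson data over total exposure Σt gives posterior Gamma(α+Σx, β+Σt) = Gamma(123, 42).
Predictive mean over a 7-hour window = T·E[λ|data] = 7·123/42 = 41/2.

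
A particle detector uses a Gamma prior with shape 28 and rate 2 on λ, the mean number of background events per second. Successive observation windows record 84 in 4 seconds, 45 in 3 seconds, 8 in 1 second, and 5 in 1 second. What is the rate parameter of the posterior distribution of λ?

Total count: 84 + 45 + 8 + 5 = 142.
Total exposure: 4 + 3 + 1 + 1 = 9 seconds.
Posterior: α' = 28 + 142 = 170, β' = 2 + 9 = 11.

11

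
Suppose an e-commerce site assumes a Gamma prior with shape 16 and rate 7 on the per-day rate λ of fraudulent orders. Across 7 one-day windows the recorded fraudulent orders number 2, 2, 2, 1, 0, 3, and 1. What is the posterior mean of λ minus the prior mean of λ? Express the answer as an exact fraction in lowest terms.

Total count: 2 + 2 + 2 + 1 + 0 + 3 + 1 = 11.
Total exposure: 7 days.
Posterior: α' = 16 + 11 = 27, β' = 7 + 7 = 14.
Posterior mean = 27/14 = 27/14; prior mean = 16/7 = 16/7. Difference = 27/14 − 16/7 = -5/14.

-5/14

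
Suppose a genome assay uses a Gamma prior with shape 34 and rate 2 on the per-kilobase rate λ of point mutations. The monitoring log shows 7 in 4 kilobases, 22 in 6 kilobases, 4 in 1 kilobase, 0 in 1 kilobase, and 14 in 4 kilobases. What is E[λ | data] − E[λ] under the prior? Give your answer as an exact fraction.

-25/2

Total count: 7 + 22 + 4 + 0 + 14 = 47.
Total exposure: 4 + 6 + 1 + 1 + 4 = 16 kilobases.
The Gamma prior is conjugate for the Poisson rate, so λ | data ~ Gamma(34+47, 2+16) = Gamma(81, 18).
Posterior mean = 81/18 = 9/2; prior mean = 34/2 = 17. Difference = 9/2 − 17 = -25/2.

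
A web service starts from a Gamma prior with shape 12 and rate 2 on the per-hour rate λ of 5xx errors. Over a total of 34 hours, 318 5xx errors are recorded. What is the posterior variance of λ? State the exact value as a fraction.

55/216

Total count 318 over total exposure 34 hours.
Conjugate update: add total count to the shape and total exposure to the rate, giving Gamma(330, 36).
Posterior variance = α'/β'² = 330/1296 = 55/216.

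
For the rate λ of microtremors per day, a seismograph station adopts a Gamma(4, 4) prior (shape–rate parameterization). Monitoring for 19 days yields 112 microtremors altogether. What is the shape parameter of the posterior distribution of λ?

Total count 112 over total exposure 19 days.
Gamma(α, β) with Poisson data over total exposure Σt gives posterior Gamma(α+Σx, β+Σt) = Gamma(116, 23).

116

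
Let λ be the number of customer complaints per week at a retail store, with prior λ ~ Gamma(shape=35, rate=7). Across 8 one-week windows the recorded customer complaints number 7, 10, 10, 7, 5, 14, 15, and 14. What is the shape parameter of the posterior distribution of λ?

117

Total count: 7 + 10 + 10 + 7 + 5 + 14 + 15 + 14 = 82.
Total exposure: 8 weeks.
Conjugate update: add total count to the shape and total exposure to the rate, giving Gamma(117, 15).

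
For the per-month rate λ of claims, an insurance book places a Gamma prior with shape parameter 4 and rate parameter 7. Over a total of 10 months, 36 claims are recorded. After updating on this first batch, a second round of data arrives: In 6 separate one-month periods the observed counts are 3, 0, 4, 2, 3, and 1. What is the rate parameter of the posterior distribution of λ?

Total count 36 over total exposure 10 months.
After the first batch: Gamma(4 + 36, 7 + 10) = Gamma(40, 17).
Total count: 3 + 0 + 4 + 2 + 3 + 1 = 13.
Total exposure: 6 months.
After the second batch: Gamma(40 + 13, 17 + 6) = Gamma(53, 23).

23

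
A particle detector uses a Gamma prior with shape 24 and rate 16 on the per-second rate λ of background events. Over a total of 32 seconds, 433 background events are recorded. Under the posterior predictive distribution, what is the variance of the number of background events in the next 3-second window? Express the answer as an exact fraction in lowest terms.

Total count 433 over total exposure 32 seconds.
Gamma(α, β) with Poisson data over total exposure Σt gives posterior Gamma(α+Σx, β+Σt) = Gamma(457, 48).
The posterior predictive for a window of length T is Negative Binomial with variance T·α'·(β'+T)/β'² = 3·457·51/2304 = 7769/256.

7769/256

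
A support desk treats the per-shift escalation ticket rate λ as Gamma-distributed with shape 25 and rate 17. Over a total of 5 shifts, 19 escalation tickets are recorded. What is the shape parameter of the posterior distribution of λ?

44

Total count 19 over total exposure 5 shifts.
By Gamma–Poisson conjugacy, the posterior is Gamma(α + Σx, β + Σt) = Gamma(25 + 19, 17 + 5) = Gamma(44, 22).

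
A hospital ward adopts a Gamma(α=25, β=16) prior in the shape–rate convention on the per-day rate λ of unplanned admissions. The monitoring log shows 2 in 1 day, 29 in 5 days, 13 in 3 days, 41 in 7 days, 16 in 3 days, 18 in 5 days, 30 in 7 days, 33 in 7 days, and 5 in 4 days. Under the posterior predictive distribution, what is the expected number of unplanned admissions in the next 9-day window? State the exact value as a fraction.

954/29

Total count: 2 + 29 + 13 + 41 + 16 + 18 + 30 + 33 + 5 = 187.
Total exposure: 1 + 5 + 3 + 7 + 3 + 5 + 7 + 7 + 4 = 42 days.
Gamma(α, β) with Poisson data over total exposure Σt gives posterior Gamma(α+Σx, β+Σt) = Gamma(212, 58).
Predictive mean over a 9-day window = T·E[λ|data] = 9·212/58 = 954/29.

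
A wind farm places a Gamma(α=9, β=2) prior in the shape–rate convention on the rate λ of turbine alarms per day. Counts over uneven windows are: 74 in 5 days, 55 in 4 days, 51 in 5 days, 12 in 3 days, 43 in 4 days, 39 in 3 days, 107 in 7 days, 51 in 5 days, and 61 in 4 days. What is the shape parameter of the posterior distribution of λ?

502

Total count: 74 + 55 + 51 + 12 + 43 + 39 + 107 + 51 + 61 = 493.
Total exposure: 5 + 4 + 5 + 3 + 4 + 3 + 7 + 5 + 4 = 40 days.
By Gamma–Poisson conjugacy, the posterior is Gamma(α + Σx, β + Σt) = Gamma(9 + 493, 2 + 40) = Gamma(502, 42).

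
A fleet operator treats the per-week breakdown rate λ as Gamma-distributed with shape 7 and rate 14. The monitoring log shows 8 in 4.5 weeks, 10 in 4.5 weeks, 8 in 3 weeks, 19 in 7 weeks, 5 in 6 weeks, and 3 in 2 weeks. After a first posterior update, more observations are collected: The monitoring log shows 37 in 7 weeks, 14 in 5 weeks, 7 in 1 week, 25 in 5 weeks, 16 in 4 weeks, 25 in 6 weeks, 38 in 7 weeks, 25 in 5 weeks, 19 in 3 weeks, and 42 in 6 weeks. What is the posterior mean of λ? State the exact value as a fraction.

154/45

Total count: 8 + 10 + 8 + 19 + 5 + 3 = 53.
Total exposure: 4.5 + 4.5 + 3 + 7 + 6 + 2 = 27 weeks.
After the first batch: Gamma(7 + 53, 14 + 27) = Gamma(60, 41).
Total count: 37 + 14 + 7 + 25 + 16 + 25 + 38 + 25 + 19 + 42 = 248.
Total exposure: 7 + 5 + 1 + 5 + 4 + 6 + 7 + 5 + 3 + 6 = 49 weeks.
After the second batch: Gamma(60 + 248, 41 + 49) = Gamma(308, 90).
Posterior mean = α'/β' = 308/90 = 154/45.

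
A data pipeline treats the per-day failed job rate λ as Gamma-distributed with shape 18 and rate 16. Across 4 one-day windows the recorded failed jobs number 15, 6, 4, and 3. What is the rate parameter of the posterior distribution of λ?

20

Total count: 15 + 6 + 4 + 3 = 28.
Total exposure: 4 days.
Posterior: α' = 18 + 28 = 46, β' = 16 + 4 = 20.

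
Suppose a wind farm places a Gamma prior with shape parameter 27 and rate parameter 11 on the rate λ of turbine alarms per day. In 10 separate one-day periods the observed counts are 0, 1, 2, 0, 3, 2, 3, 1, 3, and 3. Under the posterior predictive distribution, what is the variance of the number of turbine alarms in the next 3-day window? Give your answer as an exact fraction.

Total count: 0 + 1 + 2 + 0 + 3 + 2 + 3 + 1 + 3 + 3 = 18.
Total exposure: 10 days.
By Gamma–Poisson conjugacy, the posterior is Gamma(α + Σx, β + Σt) = Gamma(27 + 18, 11 + 10) = Gamma(45, 21).
The posterior predictive for a window of length T is Negative Binomial with variance T·α'·(β'+T)/β'² = 3·45·24/441 = 360/49.

360/49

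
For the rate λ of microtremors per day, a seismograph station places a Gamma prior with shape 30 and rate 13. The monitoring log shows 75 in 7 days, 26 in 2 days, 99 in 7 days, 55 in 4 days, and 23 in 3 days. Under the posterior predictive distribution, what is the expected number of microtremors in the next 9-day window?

Total count: 75 + 26 + 99 + 55 + 23 = 278.
Total exposure: 7 + 2 + 7 + 4 + 3 = 23 days.
Gamma(α, β) with Poisson data over total exposure Σt gives posterior Gamma(α+Σx, β+Σt) = Gamma(308, 36).
Predictive mean over a 9-day window = T·E[λ|data] = 9·308/36 = 77.

77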